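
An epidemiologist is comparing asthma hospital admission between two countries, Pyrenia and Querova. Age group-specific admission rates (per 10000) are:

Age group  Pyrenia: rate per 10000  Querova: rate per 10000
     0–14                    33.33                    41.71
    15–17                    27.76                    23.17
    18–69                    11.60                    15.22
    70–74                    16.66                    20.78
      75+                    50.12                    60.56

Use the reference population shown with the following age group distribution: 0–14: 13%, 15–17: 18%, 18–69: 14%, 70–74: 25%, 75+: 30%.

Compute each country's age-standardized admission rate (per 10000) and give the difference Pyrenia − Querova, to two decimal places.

-4.93

Standard weights: 0.13, 0.18, 0.14, 0.25, 0.30.
Pyrenia: 0.1300×33.33 + 0.1800×27.76 + 0.1400×11.60 + 0.2500×16.66 + 0.3000×50.12 = 30.1547 per 10000.
Querova: 0.1300×41.71 + 0.1800×23.17 + 0.1400×15.22 + 0.2500×20.78 + 0.3000×60.56 = 35.0867 per 10000.
Difference = 30.1547 − 35.0867 = -4.9320.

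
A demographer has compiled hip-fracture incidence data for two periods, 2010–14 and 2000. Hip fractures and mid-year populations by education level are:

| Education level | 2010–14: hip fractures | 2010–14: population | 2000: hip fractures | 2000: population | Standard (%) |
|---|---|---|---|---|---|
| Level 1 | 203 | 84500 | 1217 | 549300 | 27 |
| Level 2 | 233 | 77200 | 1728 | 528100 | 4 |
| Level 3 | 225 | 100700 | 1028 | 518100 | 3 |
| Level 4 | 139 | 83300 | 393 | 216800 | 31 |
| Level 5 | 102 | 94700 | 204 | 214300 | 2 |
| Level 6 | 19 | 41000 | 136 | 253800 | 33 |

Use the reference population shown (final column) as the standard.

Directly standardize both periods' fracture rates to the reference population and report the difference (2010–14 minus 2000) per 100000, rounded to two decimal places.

Education-specific rates per 100000 for 2010–14: 240.24, 301.81, 223.44, 166.87, 107.71, 46.34.
For 2000: 221.55, 327.21, 198.42, 181.27, 95.19, 53.59.
Standard weights: 0.27, 0.04, 0.03, 0.31, 0.02, 0.33.
2010–14: 0.2700×240.24 + 0.0400×301.81 + 0.0300×223.44 + 0.3100×166.87 + 0.0200×107.71 + 0.3300×46.34 = 152.8151 per 100000.
2000: 0.2700×221.55 + 0.0400×327.21 + 0.0300×198.42 + 0.3100×181.27 + 0.0200×95.19 + 0.3300×53.59 = 154.6425 per 100000.
Difference = 152.8151 − 154.6425 = -1.8274.

-1.83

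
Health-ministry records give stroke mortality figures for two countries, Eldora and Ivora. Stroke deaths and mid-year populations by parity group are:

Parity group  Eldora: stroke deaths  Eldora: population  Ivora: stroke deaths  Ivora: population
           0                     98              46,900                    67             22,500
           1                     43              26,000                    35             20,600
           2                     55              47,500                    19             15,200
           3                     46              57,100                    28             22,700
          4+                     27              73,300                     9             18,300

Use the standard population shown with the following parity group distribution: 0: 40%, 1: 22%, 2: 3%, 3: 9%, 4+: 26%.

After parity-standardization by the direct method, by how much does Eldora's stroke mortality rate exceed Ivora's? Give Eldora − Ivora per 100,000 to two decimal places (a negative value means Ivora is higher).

-43.86

Parity-specific rates per 100,000 for Eldora: 208.96, 165.38, 115.79, 80.56, 36.83.
For Ivora: 297.78, 169.90, 125.00, 123.35, 49.18.
Standard weights: 0.40, 0.22, 0.03, 0.09, 0.26.
Eldora: 0.4000×208.96 + 0.2200×165.38 + 0.0300×115.79 + 0.0900×80.56 + 0.2600×36.83 = 140.2679 per 100,000.
Ivora: 0.4000×297.78 + 0.2200×169.90 + 0.0300×125.00 + 0.0900×123.35 + 0.2600×49.18 = 184.1280 per 100,000.
Difference = 140.2679 − 184.1280 = -43.8601.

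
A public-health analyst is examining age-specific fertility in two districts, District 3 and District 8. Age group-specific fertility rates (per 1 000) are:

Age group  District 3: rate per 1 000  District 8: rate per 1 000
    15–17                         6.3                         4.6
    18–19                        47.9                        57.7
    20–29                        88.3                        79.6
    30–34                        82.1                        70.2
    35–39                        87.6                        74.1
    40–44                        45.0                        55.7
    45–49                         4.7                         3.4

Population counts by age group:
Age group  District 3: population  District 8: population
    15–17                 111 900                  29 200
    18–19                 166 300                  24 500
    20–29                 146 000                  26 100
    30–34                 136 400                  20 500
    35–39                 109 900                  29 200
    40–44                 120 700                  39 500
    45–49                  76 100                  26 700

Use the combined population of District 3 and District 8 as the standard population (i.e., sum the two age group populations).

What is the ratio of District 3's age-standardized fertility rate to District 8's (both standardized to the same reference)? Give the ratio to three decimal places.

Combined standard total = 1 063 000; weights = 0.1327, 0.1795, 0.1619, 0.1476, 0.1309, 0.1507, 0.0967.
District 3: 0.1327×6.3 + 0.1795×47.9 + 0.1619×88.3 + 0.1476×82.1 + 0.1309×87.6 + 0.1507×45.0 + 0.0967×4.7 = 54.5470 per 1 000.
District 8: 0.1327×4.6 + 0.1795×57.7 + 0.1619×79.6 + 0.1476×70.2 + 0.1309×74.1 + 0.1507×55.7 + 0.0967×3.4 = 52.6357 per 1 000.
Ratio = 54.5470 ÷ 52.6357 = 1.03631.

1.036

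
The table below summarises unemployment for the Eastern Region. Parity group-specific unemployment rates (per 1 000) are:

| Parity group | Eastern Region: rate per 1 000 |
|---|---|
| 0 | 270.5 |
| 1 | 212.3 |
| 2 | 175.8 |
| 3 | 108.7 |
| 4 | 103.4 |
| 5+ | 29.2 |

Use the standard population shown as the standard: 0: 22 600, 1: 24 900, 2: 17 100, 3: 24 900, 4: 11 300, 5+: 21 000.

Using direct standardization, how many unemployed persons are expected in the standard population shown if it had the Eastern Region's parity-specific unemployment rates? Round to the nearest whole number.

Expected unemployed persons = Σ (standard pop × parity-specific rate ÷ 1 000)
= 22 600×270.5/1 000 + 24 900×212.3/1 000 + 17 100×175.8/1 000 + 24 900×108.7/1 000 + 11 300×103.4/1 000 + 21 000×29.2/1 000
= 6113.30 + 5286.27 + 3006.18 + 2706.63 + 1168.42 + 613.20 = 18894.00.

18894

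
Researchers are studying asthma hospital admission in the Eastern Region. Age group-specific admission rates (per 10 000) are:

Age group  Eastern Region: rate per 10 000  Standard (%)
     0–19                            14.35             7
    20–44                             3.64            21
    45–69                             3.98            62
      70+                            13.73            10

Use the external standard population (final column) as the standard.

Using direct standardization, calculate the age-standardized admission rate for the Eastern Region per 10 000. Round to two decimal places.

Standard weights: 0.07, 0.21, 0.62, 0.10.
Standardized rate: 0.0700×14.35 + 0.2100×3.64 + 0.6200×3.98 + 0.1000×13.73 = 5.6095 per 10 000.

5.61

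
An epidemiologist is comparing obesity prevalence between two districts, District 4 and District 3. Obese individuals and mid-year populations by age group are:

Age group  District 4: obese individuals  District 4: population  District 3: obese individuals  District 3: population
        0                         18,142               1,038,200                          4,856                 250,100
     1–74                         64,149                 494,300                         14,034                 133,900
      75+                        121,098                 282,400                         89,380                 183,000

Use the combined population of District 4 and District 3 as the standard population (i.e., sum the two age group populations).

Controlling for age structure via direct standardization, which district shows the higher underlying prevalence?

District 3

Age-specific rates per 1,000 for District 4: 17.474, 129.777, 428.817.
For District 3: 19.416, 104.810, 488.415.
Combined standard total = 2,381,900; weights = 0.5409, 0.2637, 0.1954.
District 4: 0.5409×17.474 + 0.2637×129.777 + 0.1954×428.817 = 127.4655 per 1,000.
District 3: 0.5409×19.416 + 0.2637×104.810 + 0.1954×488.415 = 133.5756 per 1,000.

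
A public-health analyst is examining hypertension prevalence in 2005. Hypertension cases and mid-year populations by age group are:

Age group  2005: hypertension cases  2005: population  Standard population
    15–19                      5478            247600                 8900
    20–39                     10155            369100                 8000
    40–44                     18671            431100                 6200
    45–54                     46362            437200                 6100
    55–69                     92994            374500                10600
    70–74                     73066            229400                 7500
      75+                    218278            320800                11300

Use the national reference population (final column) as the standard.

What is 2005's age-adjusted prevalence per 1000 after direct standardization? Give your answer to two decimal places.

Age-specific rates per 1000 for 2005: 22.124, 27.513, 43.310, 106.043, 248.315, 318.509, 680.418.
Standard total = 58600; weights = 0.1519, 0.1365, 0.1058, 0.1041, 0.1809, 0.1280, 0.1928.
Standardized rate: 0.1519×22.124 + 0.1365×27.513 + 0.1058×43.310 + 0.1041×106.043 + 0.1809×248.315 + 0.1280×318.509 + 0.1928×680.418 = 239.6258 per 1000.

239.63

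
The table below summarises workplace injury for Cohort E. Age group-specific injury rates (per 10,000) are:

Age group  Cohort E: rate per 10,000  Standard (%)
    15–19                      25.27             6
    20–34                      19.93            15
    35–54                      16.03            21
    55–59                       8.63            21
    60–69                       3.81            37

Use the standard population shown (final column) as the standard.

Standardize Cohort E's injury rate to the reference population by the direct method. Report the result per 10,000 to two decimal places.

11.09

Standard weights: 0.06, 0.15, 0.21, 0.21, 0.37.
Standardized rate: 0.0600×25.27 + 0.1500×19.93 + 0.2100×16.03 + 0.2100×8.63 + 0.3700×3.81 = 11.0940 per 10,000.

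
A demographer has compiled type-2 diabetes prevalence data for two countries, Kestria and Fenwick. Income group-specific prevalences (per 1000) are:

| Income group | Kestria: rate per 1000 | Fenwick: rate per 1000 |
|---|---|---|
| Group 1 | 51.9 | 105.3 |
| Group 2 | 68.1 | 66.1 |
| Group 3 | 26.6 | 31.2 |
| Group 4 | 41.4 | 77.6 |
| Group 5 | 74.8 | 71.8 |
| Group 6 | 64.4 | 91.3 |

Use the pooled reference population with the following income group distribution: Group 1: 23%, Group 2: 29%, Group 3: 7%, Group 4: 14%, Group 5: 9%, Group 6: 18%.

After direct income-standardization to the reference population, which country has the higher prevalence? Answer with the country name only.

Fenwick

Standard weights: 0.23, 0.29, 0.07, 0.14, 0.09, 0.18.
Kestria: 0.2300×51.9 + 0.2900×68.1 + 0.0700×26.6 + 0.1400×41.4 + 0.0900×74.8 + 0.1800×64.4 = 57.6680 per 1000.
Fenwick: 0.2300×105.3 + 0.2900×66.1 + 0.0700×31.2 + 0.1400×77.6 + 0.0900×71.8 + 0.1800×91.3 = 79.3320 per 1000.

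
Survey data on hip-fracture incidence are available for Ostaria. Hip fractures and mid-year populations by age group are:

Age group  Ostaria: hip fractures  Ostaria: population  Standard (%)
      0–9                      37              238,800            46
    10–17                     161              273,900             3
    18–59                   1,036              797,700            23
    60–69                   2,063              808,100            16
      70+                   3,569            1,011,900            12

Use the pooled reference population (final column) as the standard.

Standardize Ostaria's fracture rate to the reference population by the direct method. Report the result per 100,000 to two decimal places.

121.93

Age-specific rates per 100,000 for Ostaria: 15.49, 58.78, 129.87, 255.29, 352.70.
Standard weights: 0.46, 0.03, 0.23, 0.16, 0.12.
Standardized rate: 0.4600×15.49 + 0.0300×58.78 + 0.2300×129.87 + 0.1600×255.29 + 0.1200×352.70 = 121.9324 per 100,000.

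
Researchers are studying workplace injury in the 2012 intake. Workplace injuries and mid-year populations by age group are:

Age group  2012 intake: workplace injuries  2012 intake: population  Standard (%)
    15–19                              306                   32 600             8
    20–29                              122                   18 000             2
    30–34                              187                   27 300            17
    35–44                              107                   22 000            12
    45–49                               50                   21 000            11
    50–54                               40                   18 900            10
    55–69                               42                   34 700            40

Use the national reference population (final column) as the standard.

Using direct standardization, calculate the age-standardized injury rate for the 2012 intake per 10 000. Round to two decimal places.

Age-specific rates per 10 000 for the 2012 intake: 93.87, 67.78, 68.50, 48.64, 23.81, 21.16, 12.10.
Standard weights: 0.08, 0.02, 0.17, 0.12, 0.11, 0.10, 0.40.
Standardized rate: 0.0800×93.87 + 0.0200×67.78 + 0.1700×68.50 + 0.1200×48.64 + 0.1100×23.81 + 0.1000×21.16 + 0.4000×12.10 = 35.9228 per 10 000.

35.92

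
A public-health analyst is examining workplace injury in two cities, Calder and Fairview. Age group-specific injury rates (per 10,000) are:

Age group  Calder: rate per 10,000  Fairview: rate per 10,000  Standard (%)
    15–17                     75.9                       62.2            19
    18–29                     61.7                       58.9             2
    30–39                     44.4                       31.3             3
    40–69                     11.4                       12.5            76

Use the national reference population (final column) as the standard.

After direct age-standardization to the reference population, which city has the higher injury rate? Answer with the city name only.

Standard weights: 0.19, 0.02, 0.03, 0.76.
Calder: 0.1900×75.9 + 0.0200×61.7 + 0.0300×44.4 + 0.7600×11.4 = 25.6510 per 10,000.
Fairview: 0.1900×62.2 + 0.0200×58.9 + 0.0300×31.3 + 0.7600×12.5 = 23.4350 per 10,000.

Calder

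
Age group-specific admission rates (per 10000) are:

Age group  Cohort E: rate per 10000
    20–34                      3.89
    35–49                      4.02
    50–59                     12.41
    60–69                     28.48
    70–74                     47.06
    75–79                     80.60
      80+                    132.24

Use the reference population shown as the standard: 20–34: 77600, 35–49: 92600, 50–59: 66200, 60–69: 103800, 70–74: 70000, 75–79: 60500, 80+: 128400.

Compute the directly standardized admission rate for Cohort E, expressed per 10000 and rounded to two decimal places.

Standard total = 599100; weights = 0.1295, 0.1546, 0.1105, 0.1733, 0.1168, 0.1010, 0.2143.
Standardized rate: 0.1295×3.89 + 0.1546×4.02 + 0.1105×12.41 + 0.1733×28.48 + 0.1168×47.06 + 0.1010×80.60 + 0.2143×132.24 = 49.4108 per 10000.

49.41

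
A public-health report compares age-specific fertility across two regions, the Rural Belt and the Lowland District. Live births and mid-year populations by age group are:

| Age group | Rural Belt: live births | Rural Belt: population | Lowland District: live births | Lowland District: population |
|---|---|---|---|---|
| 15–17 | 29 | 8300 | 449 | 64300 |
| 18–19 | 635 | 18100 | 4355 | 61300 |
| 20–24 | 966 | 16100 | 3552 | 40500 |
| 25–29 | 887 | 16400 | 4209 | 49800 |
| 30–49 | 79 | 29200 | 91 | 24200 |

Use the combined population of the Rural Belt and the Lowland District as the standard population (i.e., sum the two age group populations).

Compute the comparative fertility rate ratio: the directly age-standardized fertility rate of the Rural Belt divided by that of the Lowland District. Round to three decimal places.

Age-specific rates per 1000 for the Rural Belt: 3.494, 35.083, 60.000, 54.085, 2.705.
For the Lowland District: 6.983, 71.044, 87.704, 84.518, 3.760.
Combined standard total = 328200; weights = 0.2212, 0.2419, 0.1725, 0.2017, 0.1627.
The Rural Belt: 0.2212×3.494 + 0.2419×35.083 + 0.1725×60.000 + 0.2017×54.085 + 0.1627×2.705 = 30.9572 per 1000.
The Lowland District: 0.2212×6.983 + 0.2419×71.044 + 0.1725×87.704 + 0.2017×84.518 + 0.1627×3.760 = 51.5167 per 1000.
Ratio = 30.9572 ÷ 51.5167 = 0.60092.

0.601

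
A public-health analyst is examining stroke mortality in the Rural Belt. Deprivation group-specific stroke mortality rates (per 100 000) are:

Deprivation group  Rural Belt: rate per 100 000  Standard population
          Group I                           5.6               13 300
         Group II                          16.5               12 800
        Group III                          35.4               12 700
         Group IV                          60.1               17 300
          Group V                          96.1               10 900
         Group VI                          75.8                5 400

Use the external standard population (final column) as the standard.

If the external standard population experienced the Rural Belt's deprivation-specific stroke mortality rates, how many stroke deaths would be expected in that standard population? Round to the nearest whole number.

32

Expected stroke deaths = Σ (standard pop × deprivation-specific rate ÷ 100 000)
= 13 300×5.6/100 000 + 12 800×16.5/100 000 + 12 700×35.4/100 000 + 17 300×60.1/100 000 + 10 900×96.1/100 000 + 5 400×75.8/100 000
= 0.74 + 2.11 + 4.50 + 10.40 + 10.47 + 4.09 = 32.32.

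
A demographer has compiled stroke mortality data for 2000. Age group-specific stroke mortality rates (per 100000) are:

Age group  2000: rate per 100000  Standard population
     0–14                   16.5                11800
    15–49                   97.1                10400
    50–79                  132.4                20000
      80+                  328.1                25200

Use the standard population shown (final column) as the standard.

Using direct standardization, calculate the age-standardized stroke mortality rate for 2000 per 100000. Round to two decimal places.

179.83

Standard total = 67400; weights = 0.1751, 0.1543, 0.2967, 0.3739.
Standardized rate: 0.1751×16.5 + 0.1543×97.1 + 0.2967×132.4 + 0.3739×328.1 = 179.8318 per 100000.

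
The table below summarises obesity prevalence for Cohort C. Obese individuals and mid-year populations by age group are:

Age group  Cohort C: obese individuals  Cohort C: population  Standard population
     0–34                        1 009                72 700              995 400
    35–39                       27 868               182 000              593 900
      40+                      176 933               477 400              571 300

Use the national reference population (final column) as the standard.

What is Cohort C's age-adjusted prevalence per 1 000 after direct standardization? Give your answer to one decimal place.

Age-specific rates per 1 000 for Cohort C: 13.879, 153.121, 370.618.
Standard total = 2 160 600; weights = 0.4607, 0.2749, 0.2644.
Standardized rate: 0.4607×13.879 + 0.2749×153.121 + 0.2644×370.618 = 146.4814 per 1 000.

146.5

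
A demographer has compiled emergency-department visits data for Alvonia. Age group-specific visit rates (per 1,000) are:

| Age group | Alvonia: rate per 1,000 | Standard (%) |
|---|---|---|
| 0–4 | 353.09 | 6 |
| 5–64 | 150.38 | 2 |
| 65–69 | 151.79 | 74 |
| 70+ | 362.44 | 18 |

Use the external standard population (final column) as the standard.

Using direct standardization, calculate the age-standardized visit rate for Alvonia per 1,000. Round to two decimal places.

Standard weights: 0.06, 0.02, 0.74, 0.18.
Standardized rate: 0.0600×353.09 + 0.0200×150.38 + 0.7400×151.79 + 0.1800×362.44 = 201.7568 per 1,000.

201.76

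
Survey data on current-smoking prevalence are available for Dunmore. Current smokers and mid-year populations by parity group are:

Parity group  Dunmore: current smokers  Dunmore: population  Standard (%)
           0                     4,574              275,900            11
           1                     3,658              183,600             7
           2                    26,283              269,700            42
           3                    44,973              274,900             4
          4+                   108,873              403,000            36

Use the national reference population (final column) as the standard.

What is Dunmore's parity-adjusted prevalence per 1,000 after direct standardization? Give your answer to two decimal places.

Parity-specific rates per 1,000 for Dunmore: 16.578, 19.924, 97.453, 163.598, 270.156.
Standard weights: 0.11, 0.07, 0.42, 0.04, 0.36.
Standardized rate: 0.1100×16.578 + 0.0700×19.924 + 0.4200×97.453 + 0.0400×163.598 + 0.3600×270.156 = 147.9486 per 1,000.

147.95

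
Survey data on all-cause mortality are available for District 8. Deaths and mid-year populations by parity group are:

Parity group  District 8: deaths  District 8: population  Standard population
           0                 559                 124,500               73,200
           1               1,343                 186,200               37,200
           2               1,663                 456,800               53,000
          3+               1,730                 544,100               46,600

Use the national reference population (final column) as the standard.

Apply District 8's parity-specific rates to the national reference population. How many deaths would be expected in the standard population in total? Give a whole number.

938

Parity-specific rates per 100,000 for District 8: 449.00, 721.27, 364.05, 317.96.
Expected deaths = Σ (standard pop × parity-specific rate ÷ 100,000)
= 73,200×449.00/100,000 + 37,200×721.27/100,000 + 53,000×364.05/100,000 + 46,600×317.96/100,000
= 328.67 + 268.31 + 192.95 + 148.17 = 938.09.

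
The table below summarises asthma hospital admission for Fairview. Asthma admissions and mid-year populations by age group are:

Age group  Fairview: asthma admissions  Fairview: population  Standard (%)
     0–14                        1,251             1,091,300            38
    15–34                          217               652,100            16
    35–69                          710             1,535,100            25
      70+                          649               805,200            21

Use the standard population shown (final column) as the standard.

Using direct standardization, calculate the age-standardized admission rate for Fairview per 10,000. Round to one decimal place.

7.7

Age-specific rates per 10,000 for Fairview: 11.46, 3.33, 4.63, 8.06.
Standard weights: 0.38, 0.16, 0.25, 0.21.
Standardized rate: 0.3800×11.46 + 0.1600×3.33 + 0.2500×4.63 + 0.2100×8.06 = 7.7374 per 10,000.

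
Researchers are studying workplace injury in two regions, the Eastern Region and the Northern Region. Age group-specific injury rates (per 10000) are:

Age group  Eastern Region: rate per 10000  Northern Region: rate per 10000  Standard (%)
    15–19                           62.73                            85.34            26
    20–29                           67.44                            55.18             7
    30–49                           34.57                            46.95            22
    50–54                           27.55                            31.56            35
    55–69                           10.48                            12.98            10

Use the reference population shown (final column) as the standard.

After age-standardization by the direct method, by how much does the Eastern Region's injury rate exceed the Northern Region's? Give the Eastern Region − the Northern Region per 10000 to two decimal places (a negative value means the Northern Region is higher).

-9.40

Standard weights: 0.26, 0.07, 0.22, 0.35, 0.10.
The Eastern Region: 0.2600×62.73 + 0.0700×67.44 + 0.2200×34.57 + 0.3500×27.55 + 0.1000×10.48 = 39.3265 per 10000.
The Northern Region: 0.2600×85.34 + 0.0700×55.18 + 0.2200×46.95 + 0.3500×31.56 + 0.1000×12.98 = 48.7240 per 10000.
Difference = 39.3265 − 48.7240 = -9.3975.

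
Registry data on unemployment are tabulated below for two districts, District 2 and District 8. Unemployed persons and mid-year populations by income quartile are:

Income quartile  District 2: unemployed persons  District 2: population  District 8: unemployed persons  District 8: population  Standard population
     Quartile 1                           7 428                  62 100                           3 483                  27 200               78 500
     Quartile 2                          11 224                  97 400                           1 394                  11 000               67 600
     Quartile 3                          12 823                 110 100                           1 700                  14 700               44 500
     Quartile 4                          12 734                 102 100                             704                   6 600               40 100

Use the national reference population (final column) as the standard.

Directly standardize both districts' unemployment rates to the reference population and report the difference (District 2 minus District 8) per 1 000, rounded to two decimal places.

Income-specific rates per 1 000 for District 2: 119.614, 115.236, 116.467, 124.721.
For District 8: 128.051, 126.727, 115.646, 106.667.
Standard total = 230 700; weights = 0.3403, 0.2930, 0.1929, 0.1738.
District 2: 0.3403×119.614 + 0.2930×115.236 + 0.1929×116.467 + 0.1738×124.721 = 118.6116 per 1 000.
District 8: 0.3403×128.051 + 0.2930×126.727 + 0.1929×115.646 + 0.1738×106.667 = 121.5535 per 1 000.
Difference = 118.6116 − 121.5535 = -2.9419.

-2.94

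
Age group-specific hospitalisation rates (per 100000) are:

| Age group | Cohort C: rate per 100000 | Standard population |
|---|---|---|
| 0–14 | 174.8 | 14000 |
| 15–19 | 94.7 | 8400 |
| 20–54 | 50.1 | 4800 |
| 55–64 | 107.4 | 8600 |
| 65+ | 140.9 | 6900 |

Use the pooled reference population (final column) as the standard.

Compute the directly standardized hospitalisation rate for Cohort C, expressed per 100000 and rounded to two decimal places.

125.97

Standard total = 42700; weights = 0.3279, 0.1967, 0.1124, 0.2014, 0.1616.
Standardized rate: 0.3279×174.8 + 0.1967×94.7 + 0.1124×50.1 + 0.2014×107.4 + 0.1616×140.9 = 125.9721 per 100000.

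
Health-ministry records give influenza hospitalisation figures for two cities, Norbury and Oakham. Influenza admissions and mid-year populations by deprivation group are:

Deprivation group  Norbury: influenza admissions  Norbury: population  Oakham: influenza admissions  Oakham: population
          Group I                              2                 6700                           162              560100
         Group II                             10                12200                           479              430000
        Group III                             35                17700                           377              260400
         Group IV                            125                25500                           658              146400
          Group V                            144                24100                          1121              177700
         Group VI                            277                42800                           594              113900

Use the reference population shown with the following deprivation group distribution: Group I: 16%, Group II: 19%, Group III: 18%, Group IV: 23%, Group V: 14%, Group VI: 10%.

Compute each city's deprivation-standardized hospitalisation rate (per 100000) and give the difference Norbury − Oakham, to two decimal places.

21.36

Deprivation-specific rates per 100000 for Norbury: 29.85, 81.97, 197.74, 490.20, 597.51, 647.20.
For Oakham: 28.92, 111.40, 144.78, 449.45, 630.84, 521.51.
Standard weights: 0.16, 0.19, 0.18, 0.23, 0.14, 0.10.
Norbury: 0.1600×29.85 + 0.1900×81.97 + 0.1800×197.74 + 0.2300×490.20 + 0.1400×597.51 + 0.1000×647.20 = 317.0593 per 100000.
Oakham: 0.1600×28.92 + 0.1900×111.40 + 0.1800×144.78 + 0.2300×449.45 + 0.1400×630.84 + 0.1000×521.51 = 295.6955 per 100000.
Difference = 317.0593 − 295.6955 = 21.3638.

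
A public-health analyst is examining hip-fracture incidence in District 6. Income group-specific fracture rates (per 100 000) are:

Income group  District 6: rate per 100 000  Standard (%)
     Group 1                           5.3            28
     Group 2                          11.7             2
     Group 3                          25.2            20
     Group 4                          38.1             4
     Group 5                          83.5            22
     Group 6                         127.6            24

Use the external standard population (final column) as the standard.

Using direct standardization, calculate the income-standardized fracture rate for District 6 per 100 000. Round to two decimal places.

57.28

Standard weights: 0.28, 0.02, 0.20, 0.04, 0.22, 0.24.
Standardized rate: 0.2800×5.3 + 0.0200×11.7 + 0.2000×25.2 + 0.0400×38.1 + 0.2200×83.5 + 0.2400×127.6 = 57.2760 per 100 000.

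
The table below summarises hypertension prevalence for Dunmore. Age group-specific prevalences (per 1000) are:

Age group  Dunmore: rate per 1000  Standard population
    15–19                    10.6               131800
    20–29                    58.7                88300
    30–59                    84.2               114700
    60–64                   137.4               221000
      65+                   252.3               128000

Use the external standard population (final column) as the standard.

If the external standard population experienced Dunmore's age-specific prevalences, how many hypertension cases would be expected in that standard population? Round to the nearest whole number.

Expected hypertension cases = Σ (standard pop × age-specific rate ÷ 1000)
= 131800×10.6/1000 + 88300×58.7/1000 + 114700×84.2/1000 + 221000×137.4/1000 + 128000×252.3/1000
= 1397.08 + 5183.21 + 9657.74 + 30365.40 + 32294.40 = 78897.83.

78898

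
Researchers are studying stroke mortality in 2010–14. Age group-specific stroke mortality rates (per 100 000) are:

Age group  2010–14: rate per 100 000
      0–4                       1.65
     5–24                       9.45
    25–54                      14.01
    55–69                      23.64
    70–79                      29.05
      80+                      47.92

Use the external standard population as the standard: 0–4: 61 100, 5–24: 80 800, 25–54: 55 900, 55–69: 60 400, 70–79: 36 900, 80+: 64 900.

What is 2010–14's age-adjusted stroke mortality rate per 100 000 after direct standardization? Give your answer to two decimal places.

20.16

Standard total = 360 000; weights = 0.1697, 0.2244, 0.1553, 0.1678, 0.1025, 0.1803.
Standardized rate: 0.1697×1.65 + 0.2244×9.45 + 0.1553×14.01 + 0.1678×23.64 + 0.1025×29.05 + 0.1803×47.92 = 20.1593 per 100 000.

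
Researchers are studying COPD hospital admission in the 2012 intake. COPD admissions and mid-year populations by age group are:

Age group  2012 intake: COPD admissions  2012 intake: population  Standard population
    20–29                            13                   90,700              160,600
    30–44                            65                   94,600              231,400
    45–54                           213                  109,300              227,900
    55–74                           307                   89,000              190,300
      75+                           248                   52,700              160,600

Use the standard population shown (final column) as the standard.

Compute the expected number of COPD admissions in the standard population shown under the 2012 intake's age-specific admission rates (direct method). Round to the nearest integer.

2038

Age-specific rates per 10,000 for the 2012 intake: 1.43, 6.87, 19.49, 34.49, 47.06.
Expected COPD admissions = Σ (standard pop × age-specific rate ÷ 10,000)
= 160,600×1.43/10,000 + 231,400×6.87/10,000 + 227,900×19.49/10,000 + 190,300×34.49/10,000 + 160,600×47.06/10,000
= 23.02 + 159.00 + 444.12 + 656.43 + 755.76 = 2038.33.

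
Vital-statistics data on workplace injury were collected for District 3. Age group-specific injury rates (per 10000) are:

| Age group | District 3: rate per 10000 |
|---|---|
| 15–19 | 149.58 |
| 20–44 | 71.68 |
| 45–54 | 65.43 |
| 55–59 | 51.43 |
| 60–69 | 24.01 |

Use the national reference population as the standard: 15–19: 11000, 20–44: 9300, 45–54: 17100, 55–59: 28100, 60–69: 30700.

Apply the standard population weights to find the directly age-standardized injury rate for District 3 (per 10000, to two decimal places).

Standard total = 96200; weights = 0.1143, 0.0967, 0.1778, 0.2921, 0.3191.
Standardized rate: 0.1143×149.58 + 0.0967×71.68 + 0.1778×65.43 + 0.2921×51.43 + 0.3191×24.01 = 58.3487 per 10000.

58.35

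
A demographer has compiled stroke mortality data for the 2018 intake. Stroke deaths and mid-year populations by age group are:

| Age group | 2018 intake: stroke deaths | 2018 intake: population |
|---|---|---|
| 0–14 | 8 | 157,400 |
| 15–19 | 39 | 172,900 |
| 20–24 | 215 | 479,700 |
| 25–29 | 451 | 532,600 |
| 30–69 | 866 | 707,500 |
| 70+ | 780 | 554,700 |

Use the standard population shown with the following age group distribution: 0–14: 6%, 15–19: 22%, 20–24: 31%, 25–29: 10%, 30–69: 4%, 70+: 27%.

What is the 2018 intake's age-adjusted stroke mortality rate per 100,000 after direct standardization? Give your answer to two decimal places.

70.49

Age-specific rates per 100,000 for the 2018 intake: 5.08, 22.56, 44.82, 84.68, 122.40, 140.62.
Standard weights: 0.06, 0.22, 0.31, 0.10, 0.04, 0.27.
Standardized rate: 0.0600×5.08 + 0.2200×22.56 + 0.3100×44.82 + 0.1000×84.68 + 0.0400×122.40 + 0.2700×140.62 = 70.4919 per 100,000.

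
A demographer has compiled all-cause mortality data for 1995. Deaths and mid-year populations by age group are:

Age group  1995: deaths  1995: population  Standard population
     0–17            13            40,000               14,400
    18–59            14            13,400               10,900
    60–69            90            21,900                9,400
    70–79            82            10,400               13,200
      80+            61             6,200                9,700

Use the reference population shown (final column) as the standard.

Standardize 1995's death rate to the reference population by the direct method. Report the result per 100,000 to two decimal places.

441.34

Age-specific rates per 100,000 for 1995: 32.50, 104.48, 410.96, 788.46, 983.87.
Standard total = 57,600; weights = 0.2500, 0.1892, 0.1632, 0.2292, 0.1684.
Standardized rate: 0.2500×32.50 + 0.1892×104.48 + 0.1632×410.96 + 0.2292×788.46 + 0.1684×983.87 = 441.3379 per 100,000.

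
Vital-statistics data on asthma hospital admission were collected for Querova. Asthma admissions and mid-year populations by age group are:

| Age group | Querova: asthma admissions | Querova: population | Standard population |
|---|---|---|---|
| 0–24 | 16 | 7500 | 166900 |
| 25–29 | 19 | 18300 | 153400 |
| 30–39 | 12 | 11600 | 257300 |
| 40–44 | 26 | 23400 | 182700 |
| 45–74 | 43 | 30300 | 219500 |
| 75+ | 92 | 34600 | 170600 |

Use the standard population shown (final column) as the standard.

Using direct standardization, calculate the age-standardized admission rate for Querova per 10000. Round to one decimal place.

15.2

Age-specific rates per 10000 for Querova: 21.33, 10.38, 10.34, 11.11, 14.19, 26.59.
Standard total = 1150400; weights = 0.1451, 0.1333, 0.2237, 0.1588, 0.1908, 0.1483.
Standardized rate: 0.1451×21.33 + 0.1333×10.38 + 0.2237×10.34 + 0.1588×11.11 + 0.1908×14.19 + 0.1483×26.59 = 15.2087 per 10000.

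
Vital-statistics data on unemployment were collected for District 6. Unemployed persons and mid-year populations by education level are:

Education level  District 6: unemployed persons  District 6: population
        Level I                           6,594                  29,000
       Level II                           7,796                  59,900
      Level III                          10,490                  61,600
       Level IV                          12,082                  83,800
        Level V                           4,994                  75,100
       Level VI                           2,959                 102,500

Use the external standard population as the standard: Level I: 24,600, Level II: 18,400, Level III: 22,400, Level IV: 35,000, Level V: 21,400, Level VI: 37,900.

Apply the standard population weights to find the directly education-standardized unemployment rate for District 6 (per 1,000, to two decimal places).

121.27

Education-specific rates per 1,000 for District 6: 227.379, 130.150, 170.292, 144.177, 66.498, 28.868.
Standard total = 159,700; weights = 0.1540, 0.1152, 0.1403, 0.2192, 0.1340, 0.2373.
Standardized rate: 0.1540×227.379 + 0.1152×130.150 + 0.1403×170.292 + 0.2192×144.177 + 0.1340×66.498 + 0.2373×28.868 = 121.2660 per 1,000.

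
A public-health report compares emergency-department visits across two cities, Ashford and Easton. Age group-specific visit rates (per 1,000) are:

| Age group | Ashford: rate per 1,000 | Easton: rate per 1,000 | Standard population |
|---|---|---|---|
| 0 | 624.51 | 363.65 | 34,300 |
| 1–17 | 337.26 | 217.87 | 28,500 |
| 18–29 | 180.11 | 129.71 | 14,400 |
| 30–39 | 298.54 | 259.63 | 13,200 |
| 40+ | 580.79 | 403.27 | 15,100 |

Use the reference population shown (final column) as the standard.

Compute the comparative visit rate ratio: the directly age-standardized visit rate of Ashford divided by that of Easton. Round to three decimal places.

1.541

Standard total = 105,500; weights = 0.3251, 0.2701, 0.1365, 0.1251, 0.1431.
Ashford: 0.3251×624.51 + 0.2701×337.26 + 0.1365×180.11 + 0.1251×298.54 + 0.1431×580.79 = 439.2118 per 1,000.
Easton: 0.3251×363.65 + 0.2701×217.87 + 0.1365×129.71 + 0.1251×259.63 + 0.1431×403.27 = 284.9934 per 1,000.
Ratio = 439.2118 ÷ 284.9934 = 1.54113.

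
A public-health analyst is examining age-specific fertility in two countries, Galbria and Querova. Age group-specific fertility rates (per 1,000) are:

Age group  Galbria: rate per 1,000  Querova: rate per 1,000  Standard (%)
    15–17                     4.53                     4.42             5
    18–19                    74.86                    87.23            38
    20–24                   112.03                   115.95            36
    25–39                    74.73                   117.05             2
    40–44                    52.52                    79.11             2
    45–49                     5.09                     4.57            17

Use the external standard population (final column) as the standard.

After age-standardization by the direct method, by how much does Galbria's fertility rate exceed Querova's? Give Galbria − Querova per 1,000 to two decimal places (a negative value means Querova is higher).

Standard weights: 0.05, 0.38, 0.36, 0.02, 0.02, 0.17.
Galbria: 0.0500×4.53 + 0.3800×74.86 + 0.3600×112.03 + 0.0200×74.73 + 0.0200×52.52 + 0.1700×5.09 = 72.4144 per 1,000.
Querova: 0.0500×4.42 + 0.3800×87.23 + 0.3600×115.95 + 0.0200×117.05 + 0.0200×79.11 + 0.1700×4.57 = 79.8105 per 1,000.
Difference = 72.4144 − 79.8105 = -7.3961.

-7.40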